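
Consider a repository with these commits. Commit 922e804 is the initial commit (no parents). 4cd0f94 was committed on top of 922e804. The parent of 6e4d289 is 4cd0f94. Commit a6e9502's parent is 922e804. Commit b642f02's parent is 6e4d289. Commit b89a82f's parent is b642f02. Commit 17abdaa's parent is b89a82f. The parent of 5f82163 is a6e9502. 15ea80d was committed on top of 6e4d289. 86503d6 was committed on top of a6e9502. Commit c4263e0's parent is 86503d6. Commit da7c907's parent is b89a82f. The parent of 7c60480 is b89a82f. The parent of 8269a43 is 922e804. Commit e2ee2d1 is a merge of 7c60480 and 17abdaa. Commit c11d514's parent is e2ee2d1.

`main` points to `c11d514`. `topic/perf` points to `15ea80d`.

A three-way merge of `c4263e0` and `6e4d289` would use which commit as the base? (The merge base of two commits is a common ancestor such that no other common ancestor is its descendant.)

Ancestors of c4263e0: {86503d6, 922e804, a6e9502, c4263e0}.
Ancestors of 6e4d289: {4cd0f94, 6e4d289, 922e804}.
Common ancestors: {922e804}.
The only common ancestor is 922e804, so it is the merge base.

922e804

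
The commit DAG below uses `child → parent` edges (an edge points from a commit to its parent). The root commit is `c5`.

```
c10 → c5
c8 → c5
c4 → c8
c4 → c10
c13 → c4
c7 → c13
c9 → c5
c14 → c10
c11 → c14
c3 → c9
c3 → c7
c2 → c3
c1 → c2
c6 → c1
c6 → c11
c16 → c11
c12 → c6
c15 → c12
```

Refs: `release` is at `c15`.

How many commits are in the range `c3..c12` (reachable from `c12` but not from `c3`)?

6

Reachable from c12: {c1, c10, c11, c12, c13, c14, c2, c3, c4, c5, c6, c7, c8, c9}.
Reachable from c3: {c10, c13, c3, c4, c5, c7, c8, c9}.
In c12's history but not c3's: {c1, c11, c12, c14, c2, c6} — 6 commits.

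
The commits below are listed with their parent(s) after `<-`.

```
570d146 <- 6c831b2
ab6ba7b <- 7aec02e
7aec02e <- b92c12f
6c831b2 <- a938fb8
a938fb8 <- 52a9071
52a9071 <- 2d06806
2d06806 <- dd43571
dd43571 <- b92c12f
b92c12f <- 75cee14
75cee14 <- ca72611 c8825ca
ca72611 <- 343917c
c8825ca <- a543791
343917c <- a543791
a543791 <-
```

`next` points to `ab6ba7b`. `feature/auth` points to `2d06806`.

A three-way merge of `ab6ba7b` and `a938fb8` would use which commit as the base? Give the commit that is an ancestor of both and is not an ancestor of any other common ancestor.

b92c12f

Ancestors of ab6ba7b: {343917c, 75cee14, 7aec02e, a543791, ab6ba7b, b92c12f, c8825ca, ca72611}.
Ancestors of a938fb8: {2d06806, 343917c, 52a9071, 75cee14, a543791, a938fb8, b92c12f, c8825ca, ca72611, dd43571}.
Common ancestors: {343917c, 75cee14, a543791, b92c12f, c8825ca, ca72611}.
Among these, b92c12f is not an ancestor of any other common ancestor — it is the merge base.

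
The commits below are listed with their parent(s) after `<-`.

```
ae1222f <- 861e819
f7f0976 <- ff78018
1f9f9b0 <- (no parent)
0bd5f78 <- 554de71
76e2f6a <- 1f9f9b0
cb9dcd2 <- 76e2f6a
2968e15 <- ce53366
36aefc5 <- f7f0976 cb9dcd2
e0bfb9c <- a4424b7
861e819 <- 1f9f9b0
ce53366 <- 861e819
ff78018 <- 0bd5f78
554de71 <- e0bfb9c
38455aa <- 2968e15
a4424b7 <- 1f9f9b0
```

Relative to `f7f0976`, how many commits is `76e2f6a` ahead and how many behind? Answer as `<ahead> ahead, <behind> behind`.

Reachable from 76e2f6a: {1f9f9b0, 76e2f6a}.
Reachable from f7f0976: {0bd5f78, 1f9f9b0, 554de71, a4424b7, e0bfb9c, f7f0976, ff78018}.
Only in 76e2f6a's history (ahead): {76e2f6a} — 1.
Only in f7f0976's history (behind): {0bd5f78, 554de71, a4424b7, e0bfb9c, f7f0976, ff78018} — 6.

1 ahead, 6 behind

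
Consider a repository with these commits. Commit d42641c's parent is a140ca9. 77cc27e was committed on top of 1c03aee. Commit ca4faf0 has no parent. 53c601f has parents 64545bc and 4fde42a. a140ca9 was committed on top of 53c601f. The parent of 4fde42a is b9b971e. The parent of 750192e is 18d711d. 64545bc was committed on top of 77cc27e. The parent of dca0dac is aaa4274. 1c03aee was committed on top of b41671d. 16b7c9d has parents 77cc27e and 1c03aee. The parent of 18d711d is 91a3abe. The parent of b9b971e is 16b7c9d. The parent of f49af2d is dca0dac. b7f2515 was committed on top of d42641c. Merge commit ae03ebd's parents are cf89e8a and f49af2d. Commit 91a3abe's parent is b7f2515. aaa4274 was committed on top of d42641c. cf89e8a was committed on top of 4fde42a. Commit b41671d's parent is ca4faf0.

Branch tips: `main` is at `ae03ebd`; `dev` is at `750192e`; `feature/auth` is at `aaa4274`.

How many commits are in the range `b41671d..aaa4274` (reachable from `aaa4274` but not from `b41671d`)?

10

Reachable from aaa4274: {16b7c9d, 1c03aee, 4fde42a, 53c601f, 64545bc, 77cc27e, a140ca9, aaa4274, b41671d, b9b971e, ca4faf0, d42641c}.
Reachable from b41671d: {b41671d, ca4faf0}.
In aaa4274's history but not b41671d's: {16b7c9d, 1c03aee, 4fde42a, 53c601f, 64545bc, 77cc27e, a140ca9, aaa4274, b9b971e, d42641c} — 10 commits.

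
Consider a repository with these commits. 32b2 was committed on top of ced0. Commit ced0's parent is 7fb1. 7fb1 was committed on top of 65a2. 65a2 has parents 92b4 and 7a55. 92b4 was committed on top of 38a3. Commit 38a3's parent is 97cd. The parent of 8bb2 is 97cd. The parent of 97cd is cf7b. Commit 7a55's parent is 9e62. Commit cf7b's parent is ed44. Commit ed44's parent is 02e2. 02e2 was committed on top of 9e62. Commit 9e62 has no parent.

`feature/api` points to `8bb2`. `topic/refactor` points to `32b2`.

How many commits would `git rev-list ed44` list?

3

Walking parent pointers from ed44: reachable set = {02e2, 9e62, ed44}.
That is 3 commits.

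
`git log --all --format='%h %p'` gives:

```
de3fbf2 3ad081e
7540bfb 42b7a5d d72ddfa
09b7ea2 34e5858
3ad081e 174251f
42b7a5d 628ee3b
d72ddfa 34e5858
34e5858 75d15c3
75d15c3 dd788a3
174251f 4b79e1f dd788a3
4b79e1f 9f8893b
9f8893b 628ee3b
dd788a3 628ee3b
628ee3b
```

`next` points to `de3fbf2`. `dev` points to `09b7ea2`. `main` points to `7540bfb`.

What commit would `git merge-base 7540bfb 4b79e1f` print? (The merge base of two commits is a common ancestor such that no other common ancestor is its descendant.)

Ancestors of 7540bfb: {34e5858, 42b7a5d, 628ee3b, 7540bfb, 75d15c3, d72ddfa, dd788a3}.
Ancestors of 4b79e1f: {4b79e1f, 628ee3b, 9f8893b}.
Common ancestors: {628ee3b}.
The only common ancestor is 628ee3b, so it is the merge base.

628ee3b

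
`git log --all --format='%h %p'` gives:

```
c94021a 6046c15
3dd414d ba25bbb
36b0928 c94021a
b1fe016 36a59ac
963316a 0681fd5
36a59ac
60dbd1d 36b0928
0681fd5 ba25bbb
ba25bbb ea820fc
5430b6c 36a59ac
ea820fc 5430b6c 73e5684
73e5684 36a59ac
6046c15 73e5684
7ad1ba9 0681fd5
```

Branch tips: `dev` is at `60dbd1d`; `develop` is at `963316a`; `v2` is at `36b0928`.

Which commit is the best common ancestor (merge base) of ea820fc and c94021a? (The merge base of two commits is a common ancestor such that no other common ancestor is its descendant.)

73e5684

Ancestors of ea820fc: {36a59ac, 5430b6c, 73e5684, ea820fc}.
Ancestors of c94021a: {36a59ac, 6046c15, 73e5684, c94021a}.
Common ancestors: {36a59ac, 73e5684}.
Among these, 73e5684 is not an ancestor of any other common ancestor — it is the merge base.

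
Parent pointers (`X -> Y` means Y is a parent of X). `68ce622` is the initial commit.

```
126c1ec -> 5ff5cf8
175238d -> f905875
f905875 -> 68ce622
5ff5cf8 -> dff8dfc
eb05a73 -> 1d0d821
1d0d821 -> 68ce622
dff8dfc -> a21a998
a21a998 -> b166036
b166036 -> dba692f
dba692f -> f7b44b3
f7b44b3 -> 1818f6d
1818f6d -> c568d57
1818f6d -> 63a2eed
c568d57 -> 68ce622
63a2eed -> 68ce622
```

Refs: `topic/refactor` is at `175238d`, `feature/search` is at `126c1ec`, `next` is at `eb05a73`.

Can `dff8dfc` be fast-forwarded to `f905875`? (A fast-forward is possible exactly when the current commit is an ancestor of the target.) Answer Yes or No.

A fast-forward from dff8dfc to f905875 is possible iff dff8dfc is an ancestor of f905875.
Ancestors of f905875: {68ce622, f905875}.
dff8dfc is not among them, so fast-forward is not possible.

No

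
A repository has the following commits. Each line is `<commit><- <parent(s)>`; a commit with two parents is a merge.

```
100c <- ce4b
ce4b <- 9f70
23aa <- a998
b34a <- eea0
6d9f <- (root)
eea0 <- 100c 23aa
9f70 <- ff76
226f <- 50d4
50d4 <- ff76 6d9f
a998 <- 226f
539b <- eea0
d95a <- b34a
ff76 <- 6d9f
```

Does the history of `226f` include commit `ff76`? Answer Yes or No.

Yes

Ancestors of 226f (commits reachable by following parents): {226f, 50d4, 6d9f, ff76}.
ff76 is in that set, so it is an ancestor of 226f.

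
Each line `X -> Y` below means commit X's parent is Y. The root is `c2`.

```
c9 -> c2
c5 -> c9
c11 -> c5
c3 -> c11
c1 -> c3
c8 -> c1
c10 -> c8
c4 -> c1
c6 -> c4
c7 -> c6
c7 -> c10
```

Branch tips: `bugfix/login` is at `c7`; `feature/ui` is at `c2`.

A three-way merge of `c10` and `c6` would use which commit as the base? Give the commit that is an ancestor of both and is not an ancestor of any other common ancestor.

c1

Ancestors of c10: {c1, c10, c11, c2, c3, c5, c8, c9}.
Ancestors of c6: {c1, c11, c2, c3, c4, c5, c6, c9}.
Common ancestors: {c1, c11, c2, c3, c5, c9}.
Among these, c1 is not an ancestor of any other common ancestor — it is the merge base.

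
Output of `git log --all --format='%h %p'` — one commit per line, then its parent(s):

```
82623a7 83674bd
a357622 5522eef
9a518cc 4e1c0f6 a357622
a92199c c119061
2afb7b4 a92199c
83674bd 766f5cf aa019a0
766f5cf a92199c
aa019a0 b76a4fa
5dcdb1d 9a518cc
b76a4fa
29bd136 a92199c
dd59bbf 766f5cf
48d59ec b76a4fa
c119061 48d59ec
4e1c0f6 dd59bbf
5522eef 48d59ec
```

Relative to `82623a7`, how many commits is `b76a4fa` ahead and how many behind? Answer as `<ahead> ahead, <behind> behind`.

0 ahead, 7 behind

Reachable from b76a4fa: {b76a4fa}.
Reachable from 82623a7: {48d59ec, 766f5cf, 82623a7, 83674bd, a92199c, aa019a0, b76a4fa, c119061}.
Only in b76a4fa's history (ahead): {} — 0.
Only in 82623a7's history (behind): {48d59ec, 766f5cf, 82623a7, 83674bd, a92199c, aa019a0, c119061} — 7.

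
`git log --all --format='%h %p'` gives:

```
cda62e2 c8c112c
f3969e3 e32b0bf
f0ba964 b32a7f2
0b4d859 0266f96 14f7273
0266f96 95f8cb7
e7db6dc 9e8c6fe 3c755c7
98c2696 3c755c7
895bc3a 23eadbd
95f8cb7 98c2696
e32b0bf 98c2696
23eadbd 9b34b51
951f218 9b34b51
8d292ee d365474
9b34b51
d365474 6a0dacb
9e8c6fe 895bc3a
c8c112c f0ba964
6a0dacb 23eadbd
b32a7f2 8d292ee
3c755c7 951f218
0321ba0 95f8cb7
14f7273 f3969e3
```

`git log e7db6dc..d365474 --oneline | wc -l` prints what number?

Reachable from d365474: {23eadbd, 6a0dacb, 9b34b51, d365474}.
Reachable from e7db6dc: {23eadbd, 3c755c7, 895bc3a, 951f218, 9b34b51, 9e8c6fe, e7db6dc}.
In d365474's history but not e7db6dc's: {6a0dacb, d365474} — 2 commits.

2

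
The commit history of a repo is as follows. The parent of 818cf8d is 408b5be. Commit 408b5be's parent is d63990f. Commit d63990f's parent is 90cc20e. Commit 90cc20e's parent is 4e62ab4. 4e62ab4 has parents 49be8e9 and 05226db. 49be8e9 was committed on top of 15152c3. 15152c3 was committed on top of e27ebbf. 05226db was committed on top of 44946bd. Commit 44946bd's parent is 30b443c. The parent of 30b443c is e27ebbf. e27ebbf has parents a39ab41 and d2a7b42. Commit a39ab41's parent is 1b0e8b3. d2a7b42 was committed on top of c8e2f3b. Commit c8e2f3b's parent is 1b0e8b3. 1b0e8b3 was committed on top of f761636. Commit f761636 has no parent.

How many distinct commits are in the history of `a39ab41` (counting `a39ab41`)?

3

Walking parent pointers from a39ab41: reachable set = {1b0e8b3, a39ab41, f761636}.
That is 3 commits.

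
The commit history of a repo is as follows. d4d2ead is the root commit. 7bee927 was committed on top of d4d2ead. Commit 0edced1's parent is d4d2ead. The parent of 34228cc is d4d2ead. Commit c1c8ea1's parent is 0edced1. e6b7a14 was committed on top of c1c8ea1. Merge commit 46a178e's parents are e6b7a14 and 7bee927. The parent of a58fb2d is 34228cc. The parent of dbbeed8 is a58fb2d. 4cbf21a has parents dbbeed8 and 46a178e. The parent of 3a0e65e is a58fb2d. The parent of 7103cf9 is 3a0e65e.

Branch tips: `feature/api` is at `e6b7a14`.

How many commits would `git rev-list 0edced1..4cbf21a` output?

Reachable from 4cbf21a: {0edced1, 34228cc, 46a178e, 4cbf21a, 7bee927, a58fb2d, c1c8ea1, d4d2ead, dbbeed8, e6b7a14}.
Reachable from 0edced1: {0edced1, d4d2ead}.
In 4cbf21a's history but not 0edced1's: {34228cc, 46a178e, 4cbf21a, 7bee927, a58fb2d, c1c8ea1, dbbeed8, e6b7a14} — 8 commits.

8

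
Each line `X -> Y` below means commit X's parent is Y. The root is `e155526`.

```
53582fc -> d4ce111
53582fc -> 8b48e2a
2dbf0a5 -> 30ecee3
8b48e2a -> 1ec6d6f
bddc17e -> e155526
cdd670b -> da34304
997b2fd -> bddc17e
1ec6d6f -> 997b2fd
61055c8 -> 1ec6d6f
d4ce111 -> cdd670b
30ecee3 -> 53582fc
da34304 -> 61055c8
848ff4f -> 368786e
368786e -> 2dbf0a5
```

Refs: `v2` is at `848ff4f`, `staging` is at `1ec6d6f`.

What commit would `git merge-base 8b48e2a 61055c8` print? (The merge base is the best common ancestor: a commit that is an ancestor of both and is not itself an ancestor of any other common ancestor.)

Ancestors of 8b48e2a: {1ec6d6f, 8b48e2a, 997b2fd, bddc17e, e155526}.
Ancestors of 61055c8: {1ec6d6f, 61055c8, 997b2fd, bddc17e, e155526}.
Common ancestors: {1ec6d6f, 997b2fd, bddc17e, e155526}.
Among these, 1ec6d6f is not an ancestor of any other common ancestor — it is the merge base.

1ec6d6f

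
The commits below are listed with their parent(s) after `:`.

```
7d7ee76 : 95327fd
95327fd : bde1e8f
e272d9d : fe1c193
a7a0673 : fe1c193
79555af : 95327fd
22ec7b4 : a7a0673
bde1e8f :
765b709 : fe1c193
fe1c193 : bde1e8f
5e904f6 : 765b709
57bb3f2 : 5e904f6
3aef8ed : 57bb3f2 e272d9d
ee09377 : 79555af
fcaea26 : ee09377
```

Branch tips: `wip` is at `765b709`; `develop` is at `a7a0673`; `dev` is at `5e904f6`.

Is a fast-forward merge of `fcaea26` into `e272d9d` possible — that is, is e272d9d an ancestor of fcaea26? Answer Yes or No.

A fast-forward from e272d9d to fcaea26 is possible iff e272d9d is an ancestor of fcaea26.
Ancestors of fcaea26: {79555af, 95327fd, bde1e8f, ee09377, fcaea26}.
e272d9d is not among them, so fast-forward is not possible.

No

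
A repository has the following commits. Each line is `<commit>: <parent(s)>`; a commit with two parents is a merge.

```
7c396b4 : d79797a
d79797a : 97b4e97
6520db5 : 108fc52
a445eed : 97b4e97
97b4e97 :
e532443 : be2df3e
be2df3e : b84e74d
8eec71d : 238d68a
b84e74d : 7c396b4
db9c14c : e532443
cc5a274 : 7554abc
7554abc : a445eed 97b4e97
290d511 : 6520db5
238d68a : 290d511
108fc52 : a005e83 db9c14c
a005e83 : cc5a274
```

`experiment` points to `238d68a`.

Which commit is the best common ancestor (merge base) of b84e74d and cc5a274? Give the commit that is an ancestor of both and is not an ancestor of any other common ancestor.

Ancestors of b84e74d: {7c396b4, 97b4e97, b84e74d, d79797a}.
Ancestors of cc5a274: {7554abc, 97b4e97, a445eed, cc5a274}.
Common ancestors: {97b4e97}.
The only common ancestor is 97b4e97, so it is the merge base.

97b4e97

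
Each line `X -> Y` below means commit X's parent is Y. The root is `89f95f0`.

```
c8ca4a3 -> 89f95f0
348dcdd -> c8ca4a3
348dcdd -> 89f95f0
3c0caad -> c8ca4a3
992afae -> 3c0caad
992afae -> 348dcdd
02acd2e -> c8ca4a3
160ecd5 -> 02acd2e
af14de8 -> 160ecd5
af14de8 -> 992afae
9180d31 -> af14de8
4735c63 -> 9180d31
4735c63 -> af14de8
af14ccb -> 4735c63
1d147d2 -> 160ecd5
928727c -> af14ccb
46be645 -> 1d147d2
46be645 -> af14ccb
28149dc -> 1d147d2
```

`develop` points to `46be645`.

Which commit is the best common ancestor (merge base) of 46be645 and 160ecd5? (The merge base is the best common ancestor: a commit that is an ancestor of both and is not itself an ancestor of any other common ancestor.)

160ecd5

Ancestors of 46be645: {02acd2e, 160ecd5, 1d147d2, 348dcdd, 3c0caad, 46be645, 4735c63, 89f95f0, 9180d31, 992afae, af14ccb, af14de8, c8ca4a3}.
Ancestors of 160ecd5: {02acd2e, 160ecd5, 89f95f0, c8ca4a3}.
Common ancestors: {02acd2e, 160ecd5, 89f95f0, c8ca4a3}.
Among these, 160ecd5 is not an ancestor of any other common ancestor — it is the merge base.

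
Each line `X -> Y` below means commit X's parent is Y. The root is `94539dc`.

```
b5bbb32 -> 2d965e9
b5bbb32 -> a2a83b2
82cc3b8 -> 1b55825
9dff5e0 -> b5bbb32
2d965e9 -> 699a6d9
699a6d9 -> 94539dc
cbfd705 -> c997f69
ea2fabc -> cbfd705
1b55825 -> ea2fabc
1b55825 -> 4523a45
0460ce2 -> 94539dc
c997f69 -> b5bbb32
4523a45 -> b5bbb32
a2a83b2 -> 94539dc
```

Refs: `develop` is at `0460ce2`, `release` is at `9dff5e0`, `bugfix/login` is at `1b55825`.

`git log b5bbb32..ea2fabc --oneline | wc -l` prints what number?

Reachable from ea2fabc: {2d965e9, 699a6d9, 94539dc, a2a83b2, b5bbb32, c997f69, cbfd705, ea2fabc}.
Reachable from b5bbb32: {2d965e9, 699a6d9, 94539dc, a2a83b2, b5bbb32}.
In ea2fabc's history but not b5bbb32's: {c997f69, cbfd705, ea2fabc} — 3 commits.

3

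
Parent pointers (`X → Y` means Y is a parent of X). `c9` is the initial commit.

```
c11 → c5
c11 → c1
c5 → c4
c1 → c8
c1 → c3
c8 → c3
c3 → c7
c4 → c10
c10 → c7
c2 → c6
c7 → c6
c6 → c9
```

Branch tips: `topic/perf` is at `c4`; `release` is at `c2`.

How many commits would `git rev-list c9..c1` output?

Reachable from c1: {c1, c3, c6, c7, c8, c9}.
Reachable from c9: {c9}.
In c1's history but not c9's: {c1, c3, c6, c7, c8} — 5 commits.

5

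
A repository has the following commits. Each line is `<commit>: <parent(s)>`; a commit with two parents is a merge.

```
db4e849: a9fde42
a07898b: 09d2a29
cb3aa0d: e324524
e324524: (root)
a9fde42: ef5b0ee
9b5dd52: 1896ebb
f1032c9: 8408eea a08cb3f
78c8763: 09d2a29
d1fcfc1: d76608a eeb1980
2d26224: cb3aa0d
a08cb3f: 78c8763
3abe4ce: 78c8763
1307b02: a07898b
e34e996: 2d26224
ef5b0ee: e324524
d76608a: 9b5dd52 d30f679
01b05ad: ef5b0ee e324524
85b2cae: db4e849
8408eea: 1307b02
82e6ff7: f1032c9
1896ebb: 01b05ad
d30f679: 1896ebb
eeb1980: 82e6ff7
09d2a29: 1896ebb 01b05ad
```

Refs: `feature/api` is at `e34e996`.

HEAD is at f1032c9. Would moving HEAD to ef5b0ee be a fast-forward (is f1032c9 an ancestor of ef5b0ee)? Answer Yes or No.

No

A fast-forward from f1032c9 to ef5b0ee is possible iff f1032c9 is an ancestor of ef5b0ee.
Ancestors of ef5b0ee: {e324524, ef5b0ee}.
f1032c9 is not among them, so fast-forward is not possible.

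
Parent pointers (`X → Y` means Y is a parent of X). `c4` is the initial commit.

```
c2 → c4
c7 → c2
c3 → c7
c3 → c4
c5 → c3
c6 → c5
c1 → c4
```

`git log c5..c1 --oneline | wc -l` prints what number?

Reachable from c1: {c1, c4}.
Reachable from c5: {c2, c3, c4, c5, c7}.
In c1's history but not c5's: {c1} — 1 commit.

1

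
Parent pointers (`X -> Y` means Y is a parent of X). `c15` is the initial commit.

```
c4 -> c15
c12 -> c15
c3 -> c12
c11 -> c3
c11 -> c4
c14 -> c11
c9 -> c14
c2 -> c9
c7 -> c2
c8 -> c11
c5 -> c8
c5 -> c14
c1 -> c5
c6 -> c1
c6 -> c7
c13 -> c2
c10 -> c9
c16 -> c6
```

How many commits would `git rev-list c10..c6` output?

6

Reachable from c6: {c1, c11, c12, c14, c15, c2, c3, c4, c5, c6, c7, c8, c9}.
Reachable from c10: {c10, c11, c12, c14, c15, c3, c4, c9}.
In c6's history but not c10's: {c1, c2, c5, c6, c7, c8} — 6 commits.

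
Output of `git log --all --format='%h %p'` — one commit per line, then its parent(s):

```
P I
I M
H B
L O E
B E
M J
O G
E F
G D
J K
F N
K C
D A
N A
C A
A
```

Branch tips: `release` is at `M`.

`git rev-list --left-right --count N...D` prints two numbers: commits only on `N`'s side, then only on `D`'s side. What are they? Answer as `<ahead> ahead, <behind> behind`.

1 ahead, 1 behind

Reachable from N: {A, N}.
Reachable from D: {A, D}.
Only in N's history (ahead): {N} — 1.
Only in D's history (behind): {D} — 1.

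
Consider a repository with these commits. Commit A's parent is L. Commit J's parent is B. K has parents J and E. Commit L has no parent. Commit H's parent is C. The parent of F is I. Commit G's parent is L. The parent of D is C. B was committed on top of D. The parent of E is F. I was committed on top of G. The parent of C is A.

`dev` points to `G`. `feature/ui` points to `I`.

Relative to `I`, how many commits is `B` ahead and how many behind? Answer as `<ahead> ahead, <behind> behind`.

Reachable from B: {A, B, C, D, L}.
Reachable from I: {G, I, L}.
Only in B's history (ahead): {A, B, C, D} — 4.
Only in I's history (behind): {G, I} — 2.

4 ahead, 2 behind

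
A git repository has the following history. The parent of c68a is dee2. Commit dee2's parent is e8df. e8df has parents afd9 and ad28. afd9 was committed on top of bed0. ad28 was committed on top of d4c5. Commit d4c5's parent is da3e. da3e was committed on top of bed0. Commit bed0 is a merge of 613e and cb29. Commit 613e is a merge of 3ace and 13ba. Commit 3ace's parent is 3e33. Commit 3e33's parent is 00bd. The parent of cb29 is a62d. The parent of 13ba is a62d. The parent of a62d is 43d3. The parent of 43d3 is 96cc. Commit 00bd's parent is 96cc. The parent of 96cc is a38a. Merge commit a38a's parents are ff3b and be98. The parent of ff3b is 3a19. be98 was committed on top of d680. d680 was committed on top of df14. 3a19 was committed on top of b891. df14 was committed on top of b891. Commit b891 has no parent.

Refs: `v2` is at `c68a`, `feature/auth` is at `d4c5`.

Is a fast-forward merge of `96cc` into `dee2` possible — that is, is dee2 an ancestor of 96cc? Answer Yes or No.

No

A fast-forward from dee2 to 96cc is possible iff dee2 is an ancestor of 96cc.
Ancestors of 96cc: {3a19, 96cc, a38a, b891, be98, d680, df14, ff3b}.
dee2 is not among them, so fast-forward is not possible.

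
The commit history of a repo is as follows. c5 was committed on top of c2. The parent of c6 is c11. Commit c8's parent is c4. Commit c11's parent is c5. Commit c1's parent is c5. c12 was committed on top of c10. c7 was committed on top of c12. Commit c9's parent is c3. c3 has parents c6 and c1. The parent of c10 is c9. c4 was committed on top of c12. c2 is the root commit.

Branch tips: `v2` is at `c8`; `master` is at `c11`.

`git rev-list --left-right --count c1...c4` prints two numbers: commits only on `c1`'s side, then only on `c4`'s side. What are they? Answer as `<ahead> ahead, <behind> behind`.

Reachable from c1: {c1, c2, c5}.
Reachable from c4: {c1, c10, c11, c12, c2, c3, c4, c5, c6, c9}.
Only in c1's history (ahead): {} — 0.
Only in c4's history (behind): {c10, c11, c12, c3, c4, c6, c9} — 7.

0 ahead, 7 behind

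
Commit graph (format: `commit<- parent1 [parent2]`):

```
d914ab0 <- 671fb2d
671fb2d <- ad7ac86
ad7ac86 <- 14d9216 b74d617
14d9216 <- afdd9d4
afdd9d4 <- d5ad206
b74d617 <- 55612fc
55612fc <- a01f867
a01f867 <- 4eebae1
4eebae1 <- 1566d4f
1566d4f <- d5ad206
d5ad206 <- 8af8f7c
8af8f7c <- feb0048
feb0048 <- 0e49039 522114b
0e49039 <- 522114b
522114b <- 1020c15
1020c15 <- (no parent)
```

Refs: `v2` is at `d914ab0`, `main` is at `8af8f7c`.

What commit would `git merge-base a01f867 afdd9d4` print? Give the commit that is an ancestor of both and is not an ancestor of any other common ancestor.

d5ad206

Ancestors of a01f867: {0e49039, 1020c15, 1566d4f, 4eebae1, 522114b, 8af8f7c, a01f867, d5ad206, feb0048}.
Ancestors of afdd9d4: {0e49039, 1020c15, 522114b, 8af8f7c, afdd9d4, d5ad206, feb0048}.
Common ancestors: {0e49039, 1020c15, 522114b, 8af8f7c, d5ad206, feb0048}.
Among these, d5ad206 is not an ancestor of any other common ancestor — it is the merge base.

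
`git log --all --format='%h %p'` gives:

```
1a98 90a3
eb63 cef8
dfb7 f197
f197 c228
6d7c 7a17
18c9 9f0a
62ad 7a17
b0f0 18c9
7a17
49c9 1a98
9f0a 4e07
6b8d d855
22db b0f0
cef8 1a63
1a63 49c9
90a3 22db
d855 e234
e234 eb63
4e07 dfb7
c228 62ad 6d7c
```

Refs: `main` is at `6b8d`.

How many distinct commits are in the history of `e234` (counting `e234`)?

Walking parent pointers from e234: reachable set = {18c9, 1a63, 1a98, 22db, 49c9, 4e07, 62ad, 6d7c, 7a17, 90a3, 9f0a, b0f0, c228, cef8, dfb7, e234, eb63, f197}.
That is 18 commits.

18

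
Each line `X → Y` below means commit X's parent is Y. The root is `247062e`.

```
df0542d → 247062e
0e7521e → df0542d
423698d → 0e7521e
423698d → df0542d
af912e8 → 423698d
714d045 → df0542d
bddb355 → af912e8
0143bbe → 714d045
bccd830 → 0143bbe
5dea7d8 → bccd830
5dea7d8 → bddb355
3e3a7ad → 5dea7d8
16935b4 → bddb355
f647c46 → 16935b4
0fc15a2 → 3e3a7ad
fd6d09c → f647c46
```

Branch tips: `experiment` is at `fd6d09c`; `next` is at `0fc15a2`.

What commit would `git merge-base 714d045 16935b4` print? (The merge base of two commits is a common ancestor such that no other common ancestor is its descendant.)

df0542d

Ancestors of 714d045: {247062e, 714d045, df0542d}.
Ancestors of 16935b4: {0e7521e, 16935b4, 247062e, 423698d, af912e8, bddb355, df0542d}.
Common ancestors: {247062e, df0542d}.
Among these, df0542d is not an ancestor of any other common ancestor — it is the merge base.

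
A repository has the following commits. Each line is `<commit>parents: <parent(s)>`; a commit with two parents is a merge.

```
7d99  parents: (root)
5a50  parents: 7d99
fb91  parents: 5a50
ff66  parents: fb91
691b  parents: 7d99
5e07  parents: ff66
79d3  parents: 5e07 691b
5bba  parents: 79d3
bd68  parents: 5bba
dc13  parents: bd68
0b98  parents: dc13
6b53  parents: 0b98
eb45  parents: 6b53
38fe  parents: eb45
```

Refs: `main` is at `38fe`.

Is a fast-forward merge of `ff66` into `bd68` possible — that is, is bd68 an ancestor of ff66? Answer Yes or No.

A fast-forward from bd68 to ff66 is possible iff bd68 is an ancestor of ff66.
Ancestors of ff66: {5a50, 7d99, fb91, ff66}.
bd68 is not among them, so fast-forward is not possible.

No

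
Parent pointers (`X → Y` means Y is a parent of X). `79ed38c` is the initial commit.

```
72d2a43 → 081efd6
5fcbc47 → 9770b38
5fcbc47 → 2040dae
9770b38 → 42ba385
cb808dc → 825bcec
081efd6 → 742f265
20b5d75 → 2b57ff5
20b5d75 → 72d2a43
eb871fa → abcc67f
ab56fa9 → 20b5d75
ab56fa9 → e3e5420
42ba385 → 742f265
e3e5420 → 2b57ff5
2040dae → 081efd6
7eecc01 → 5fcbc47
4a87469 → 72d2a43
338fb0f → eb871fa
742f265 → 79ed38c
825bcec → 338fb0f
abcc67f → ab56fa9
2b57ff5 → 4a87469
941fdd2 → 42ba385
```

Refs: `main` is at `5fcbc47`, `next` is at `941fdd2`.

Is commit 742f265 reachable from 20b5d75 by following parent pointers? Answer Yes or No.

Yes

Ancestors of 20b5d75 (commits reachable by following parents): {081efd6, 20b5d75, 2b57ff5, 4a87469, 72d2a43, 742f265, 79ed38c}.
742f265 is in that set, so it is an ancestor of 20b5d75.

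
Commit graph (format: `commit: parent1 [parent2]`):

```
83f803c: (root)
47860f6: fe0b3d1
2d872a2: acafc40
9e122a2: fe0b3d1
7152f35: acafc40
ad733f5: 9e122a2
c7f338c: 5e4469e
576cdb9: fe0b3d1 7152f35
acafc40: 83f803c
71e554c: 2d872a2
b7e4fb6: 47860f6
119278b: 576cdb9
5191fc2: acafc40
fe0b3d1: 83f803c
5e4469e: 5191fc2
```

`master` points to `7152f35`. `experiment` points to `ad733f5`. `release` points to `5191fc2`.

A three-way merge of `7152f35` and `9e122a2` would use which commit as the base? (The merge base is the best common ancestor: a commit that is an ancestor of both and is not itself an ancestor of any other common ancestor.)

Ancestors of 7152f35: {7152f35, 83f803c, acafc40}.
Ancestors of 9e122a2: {83f803c, 9e122a2, fe0b3d1}.
Common ancestors: {83f803c}.
The only common ancestor is 83f803c, so it is the merge base.

83f803c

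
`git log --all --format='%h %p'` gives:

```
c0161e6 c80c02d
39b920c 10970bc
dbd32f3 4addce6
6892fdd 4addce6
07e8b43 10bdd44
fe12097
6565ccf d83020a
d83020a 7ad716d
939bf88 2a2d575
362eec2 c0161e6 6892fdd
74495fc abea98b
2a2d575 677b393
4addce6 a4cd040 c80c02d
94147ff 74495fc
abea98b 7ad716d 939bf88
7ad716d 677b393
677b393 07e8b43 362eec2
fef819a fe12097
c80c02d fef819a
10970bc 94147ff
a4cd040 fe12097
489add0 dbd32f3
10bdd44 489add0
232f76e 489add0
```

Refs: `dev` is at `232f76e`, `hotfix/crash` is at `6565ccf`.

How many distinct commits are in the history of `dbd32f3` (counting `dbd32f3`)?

Walking parent pointers from dbd32f3: reachable set = {4addce6, a4cd040, c80c02d, dbd32f3, fe12097, fef819a}.
That is 6 commits.

6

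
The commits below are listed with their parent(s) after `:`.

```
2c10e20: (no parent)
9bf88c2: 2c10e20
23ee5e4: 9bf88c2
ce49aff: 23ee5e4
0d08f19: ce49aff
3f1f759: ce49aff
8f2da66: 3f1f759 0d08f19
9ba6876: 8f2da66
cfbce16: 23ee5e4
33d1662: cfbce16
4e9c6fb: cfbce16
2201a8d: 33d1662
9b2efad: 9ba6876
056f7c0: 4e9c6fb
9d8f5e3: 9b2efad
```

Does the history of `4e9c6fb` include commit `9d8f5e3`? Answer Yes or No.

No

Ancestors of 4e9c6fb: {23ee5e4, 2c10e20, 4e9c6fb, 9bf88c2, cfbce16}.
9d8f5e3 is not in that set, so it is not an ancestor of 4e9c6fb.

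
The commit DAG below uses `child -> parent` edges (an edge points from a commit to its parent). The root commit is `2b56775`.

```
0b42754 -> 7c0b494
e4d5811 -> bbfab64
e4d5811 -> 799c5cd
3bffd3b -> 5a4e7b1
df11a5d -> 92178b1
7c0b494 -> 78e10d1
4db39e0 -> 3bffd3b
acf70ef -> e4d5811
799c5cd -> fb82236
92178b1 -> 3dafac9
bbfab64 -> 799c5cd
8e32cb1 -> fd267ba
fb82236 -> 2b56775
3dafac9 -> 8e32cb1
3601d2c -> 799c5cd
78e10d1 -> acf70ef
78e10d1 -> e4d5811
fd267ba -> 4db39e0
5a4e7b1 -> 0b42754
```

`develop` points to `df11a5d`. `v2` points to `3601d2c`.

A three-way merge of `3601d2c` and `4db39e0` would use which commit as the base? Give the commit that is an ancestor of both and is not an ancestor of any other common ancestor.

Ancestors of 3601d2c: {2b56775, 3601d2c, 799c5cd, fb82236}.
Ancestors of 4db39e0: {0b42754, 2b56775, 3bffd3b, 4db39e0, 5a4e7b1, 78e10d1, 799c5cd, 7c0b494, acf70ef, bbfab64, e4d5811, fb82236}.
Common ancestors: {2b56775, 799c5cd, fb82236}.
Among these, 799c5cd is not an ancestor of any other common ancestor — it is the merge base.

799c5cd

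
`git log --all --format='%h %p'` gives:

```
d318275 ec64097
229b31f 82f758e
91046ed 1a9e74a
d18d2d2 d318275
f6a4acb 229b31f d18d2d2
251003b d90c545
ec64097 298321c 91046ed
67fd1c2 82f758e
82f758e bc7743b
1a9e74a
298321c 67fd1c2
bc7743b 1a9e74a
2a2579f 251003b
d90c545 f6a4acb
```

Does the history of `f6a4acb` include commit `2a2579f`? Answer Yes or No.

Ancestors of f6a4acb: {1a9e74a, 229b31f, 298321c, 67fd1c2, 82f758e, 91046ed, bc7743b, d18d2d2, d318275, ec64097, f6a4acb}.
2a2579f is not in that set, so it is not an ancestor of f6a4acb.

No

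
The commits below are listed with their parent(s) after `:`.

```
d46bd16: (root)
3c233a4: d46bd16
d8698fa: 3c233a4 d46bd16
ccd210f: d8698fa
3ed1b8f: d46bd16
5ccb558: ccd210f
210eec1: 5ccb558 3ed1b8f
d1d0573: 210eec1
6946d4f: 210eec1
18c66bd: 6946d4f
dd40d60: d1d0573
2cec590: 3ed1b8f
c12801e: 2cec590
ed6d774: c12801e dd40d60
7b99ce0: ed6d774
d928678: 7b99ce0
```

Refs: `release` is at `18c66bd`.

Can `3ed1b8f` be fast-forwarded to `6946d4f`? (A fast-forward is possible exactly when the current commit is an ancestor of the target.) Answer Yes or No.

A fast-forward from 3ed1b8f to 6946d4f is possible iff 3ed1b8f is an ancestor of 6946d4f.
Ancestors of 6946d4f: {210eec1, 3c233a4, 3ed1b8f, 5ccb558, 6946d4f, ccd210f, d46bd16, d8698fa}.
3ed1b8f is among them, so fast-forward is possible.

Yes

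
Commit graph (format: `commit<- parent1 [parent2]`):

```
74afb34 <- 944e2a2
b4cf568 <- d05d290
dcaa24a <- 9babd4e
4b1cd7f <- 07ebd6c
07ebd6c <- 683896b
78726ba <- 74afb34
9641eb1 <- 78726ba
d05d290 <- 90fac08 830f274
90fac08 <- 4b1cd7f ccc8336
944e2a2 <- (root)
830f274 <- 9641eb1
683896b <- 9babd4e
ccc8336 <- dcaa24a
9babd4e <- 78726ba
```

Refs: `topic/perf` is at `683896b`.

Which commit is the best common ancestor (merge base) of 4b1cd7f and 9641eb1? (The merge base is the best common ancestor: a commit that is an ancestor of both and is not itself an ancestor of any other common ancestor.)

78726ba

Ancestors of 4b1cd7f: {07ebd6c, 4b1cd7f, 683896b, 74afb34, 78726ba, 944e2a2, 9babd4e}.
Ancestors of 9641eb1: {74afb34, 78726ba, 944e2a2, 9641eb1}.
Common ancestors: {74afb34, 78726ba, 944e2a2}.
Among these, 78726ba is not an ancestor of any other common ancestor — it is the merge base.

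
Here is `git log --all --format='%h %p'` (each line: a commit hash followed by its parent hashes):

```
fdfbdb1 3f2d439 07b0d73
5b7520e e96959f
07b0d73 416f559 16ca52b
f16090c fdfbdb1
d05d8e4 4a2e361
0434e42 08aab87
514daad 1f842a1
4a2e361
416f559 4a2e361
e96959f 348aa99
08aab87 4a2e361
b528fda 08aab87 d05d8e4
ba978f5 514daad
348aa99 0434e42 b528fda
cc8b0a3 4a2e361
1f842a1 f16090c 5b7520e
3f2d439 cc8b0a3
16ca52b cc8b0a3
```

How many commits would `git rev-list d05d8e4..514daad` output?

Reachable from 514daad: {0434e42, 07b0d73, 08aab87, 16ca52b, 1f842a1, 348aa99, 3f2d439, 416f559, 4a2e361, 514daad, 5b7520e, b528fda, cc8b0a3, d05d8e4, e96959f, f16090c, fdfbdb1}.
Reachable from d05d8e4: {4a2e361, d05d8e4}.
In 514daad's history but not d05d8e4's: {0434e42, 07b0d73, 08aab87, 16ca52b, 1f842a1, 348aa99, 3f2d439, 416f559, 514daad, 5b7520e, b528fda, cc8b0a3, e96959f, f16090c, fdfbdb1} — 15 commits.

15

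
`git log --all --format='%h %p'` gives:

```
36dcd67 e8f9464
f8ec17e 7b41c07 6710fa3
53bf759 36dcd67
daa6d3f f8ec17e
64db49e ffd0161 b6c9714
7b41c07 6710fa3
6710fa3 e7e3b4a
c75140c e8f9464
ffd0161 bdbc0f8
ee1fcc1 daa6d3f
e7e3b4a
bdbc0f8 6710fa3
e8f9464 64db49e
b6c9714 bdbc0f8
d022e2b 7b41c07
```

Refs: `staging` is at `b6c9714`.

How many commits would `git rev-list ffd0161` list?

Walking parent pointers from ffd0161: reachable set = {6710fa3, bdbc0f8, e7e3b4a, ffd0161}.
That is 4 commits.

4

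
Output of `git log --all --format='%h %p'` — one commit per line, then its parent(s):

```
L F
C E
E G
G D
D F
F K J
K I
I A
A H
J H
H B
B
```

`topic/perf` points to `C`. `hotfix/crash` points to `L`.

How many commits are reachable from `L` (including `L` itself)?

8

Walking parent pointers from L: reachable set = {A, B, F, H, I, J, K, L}.
That is 8 commits.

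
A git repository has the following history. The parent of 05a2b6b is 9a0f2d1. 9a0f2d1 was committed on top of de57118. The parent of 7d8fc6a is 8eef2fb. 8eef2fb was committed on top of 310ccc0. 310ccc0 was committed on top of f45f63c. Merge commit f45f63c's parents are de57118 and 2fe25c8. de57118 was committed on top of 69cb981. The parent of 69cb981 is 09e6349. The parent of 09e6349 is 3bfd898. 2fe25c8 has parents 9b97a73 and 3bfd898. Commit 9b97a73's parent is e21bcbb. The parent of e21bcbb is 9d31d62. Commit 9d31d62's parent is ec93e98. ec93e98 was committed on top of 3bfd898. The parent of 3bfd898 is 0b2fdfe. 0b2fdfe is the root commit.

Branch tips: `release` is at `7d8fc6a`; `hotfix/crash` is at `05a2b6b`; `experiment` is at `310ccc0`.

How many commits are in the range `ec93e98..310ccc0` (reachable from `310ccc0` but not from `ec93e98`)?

9

Reachable from 310ccc0: {09e6349, 0b2fdfe, 2fe25c8, 310ccc0, 3bfd898, 69cb981, 9b97a73, 9d31d62, de57118, e21bcbb, ec93e98, f45f63c}.
Reachable from ec93e98: {0b2fdfe, 3bfd898, ec93e98}.
In 310ccc0's history but not ec93e98's: {09e6349, 2fe25c8, 310ccc0, 69cb981, 9b97a73, 9d31d62, de57118, e21bcbb, f45f63c} — 9 commits.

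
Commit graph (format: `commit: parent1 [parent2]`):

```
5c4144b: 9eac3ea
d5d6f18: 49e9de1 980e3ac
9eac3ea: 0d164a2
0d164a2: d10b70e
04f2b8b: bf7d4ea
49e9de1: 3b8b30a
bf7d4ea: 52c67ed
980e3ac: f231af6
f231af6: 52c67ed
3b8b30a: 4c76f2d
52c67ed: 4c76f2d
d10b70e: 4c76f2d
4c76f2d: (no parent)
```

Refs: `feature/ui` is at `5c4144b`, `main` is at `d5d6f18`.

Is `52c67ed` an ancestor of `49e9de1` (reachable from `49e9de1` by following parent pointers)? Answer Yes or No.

No

Ancestors of 49e9de1: {3b8b30a, 49e9de1, 4c76f2d}.
52c67ed is not in that set, so it is not an ancestor of 49e9de1.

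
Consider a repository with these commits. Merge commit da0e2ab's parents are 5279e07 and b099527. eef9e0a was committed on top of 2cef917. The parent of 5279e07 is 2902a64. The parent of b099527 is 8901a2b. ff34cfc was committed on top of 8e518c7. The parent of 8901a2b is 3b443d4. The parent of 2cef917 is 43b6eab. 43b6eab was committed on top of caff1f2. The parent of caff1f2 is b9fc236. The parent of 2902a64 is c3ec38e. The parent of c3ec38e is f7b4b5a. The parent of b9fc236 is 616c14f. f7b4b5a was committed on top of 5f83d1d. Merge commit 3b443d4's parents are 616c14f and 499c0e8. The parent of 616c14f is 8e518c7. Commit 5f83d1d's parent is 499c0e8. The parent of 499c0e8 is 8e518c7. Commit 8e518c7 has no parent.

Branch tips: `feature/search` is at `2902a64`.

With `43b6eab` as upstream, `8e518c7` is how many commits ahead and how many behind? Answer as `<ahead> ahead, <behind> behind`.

0 ahead, 4 behind

Reachable from 8e518c7: {8e518c7}.
Reachable from 43b6eab: {43b6eab, 616c14f, 8e518c7, b9fc236, caff1f2}.
Only in 8e518c7's history (ahead): {} — 0.
Only in 43b6eab's history (behind): {43b6eab, 616c14f, b9fc236, caff1f2} — 4.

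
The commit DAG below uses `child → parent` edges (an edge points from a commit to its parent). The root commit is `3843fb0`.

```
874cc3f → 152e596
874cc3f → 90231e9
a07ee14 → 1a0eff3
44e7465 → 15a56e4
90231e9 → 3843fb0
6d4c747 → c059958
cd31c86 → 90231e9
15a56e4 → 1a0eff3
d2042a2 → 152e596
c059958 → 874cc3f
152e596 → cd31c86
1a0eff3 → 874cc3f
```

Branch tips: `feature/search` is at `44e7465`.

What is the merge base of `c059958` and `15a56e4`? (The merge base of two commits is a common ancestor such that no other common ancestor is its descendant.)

874cc3f

Ancestors of c059958: {152e596, 3843fb0, 874cc3f, 90231e9, c059958, cd31c86}.
Ancestors of 15a56e4: {152e596, 15a56e4, 1a0eff3, 3843fb0, 874cc3f, 90231e9, cd31c86}.
Common ancestors: {152e596, 3843fb0, 874cc3f, 90231e9, cd31c86}.
Among these, 874cc3f is not an ancestor of any other common ancestor — it is the merge base.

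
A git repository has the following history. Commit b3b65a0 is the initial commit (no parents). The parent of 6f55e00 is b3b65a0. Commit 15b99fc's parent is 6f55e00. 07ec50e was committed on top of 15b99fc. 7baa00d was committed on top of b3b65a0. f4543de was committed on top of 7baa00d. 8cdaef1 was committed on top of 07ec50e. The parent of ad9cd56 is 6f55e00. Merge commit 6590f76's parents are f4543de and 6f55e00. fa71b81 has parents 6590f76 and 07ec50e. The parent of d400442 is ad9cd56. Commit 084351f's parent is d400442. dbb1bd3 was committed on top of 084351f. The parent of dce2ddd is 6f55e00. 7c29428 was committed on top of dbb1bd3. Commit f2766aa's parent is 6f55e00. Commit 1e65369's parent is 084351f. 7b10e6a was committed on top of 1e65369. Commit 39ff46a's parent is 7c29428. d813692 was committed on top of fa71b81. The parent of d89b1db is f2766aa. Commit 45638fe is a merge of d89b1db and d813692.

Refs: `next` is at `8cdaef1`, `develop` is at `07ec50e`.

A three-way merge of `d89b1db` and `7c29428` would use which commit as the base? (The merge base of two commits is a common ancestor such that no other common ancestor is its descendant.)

Ancestors of d89b1db: {6f55e00, b3b65a0, d89b1db, f2766aa}.
Ancestors of 7c29428: {084351f, 6f55e00, 7c29428, ad9cd56, b3b65a0, d400442, dbb1bd3}.
Common ancestors: {6f55e00, b3b65a0}.
Among these, 6f55e00 is not an ancestor of any other common ancestor — it is the merge base.

6f55e00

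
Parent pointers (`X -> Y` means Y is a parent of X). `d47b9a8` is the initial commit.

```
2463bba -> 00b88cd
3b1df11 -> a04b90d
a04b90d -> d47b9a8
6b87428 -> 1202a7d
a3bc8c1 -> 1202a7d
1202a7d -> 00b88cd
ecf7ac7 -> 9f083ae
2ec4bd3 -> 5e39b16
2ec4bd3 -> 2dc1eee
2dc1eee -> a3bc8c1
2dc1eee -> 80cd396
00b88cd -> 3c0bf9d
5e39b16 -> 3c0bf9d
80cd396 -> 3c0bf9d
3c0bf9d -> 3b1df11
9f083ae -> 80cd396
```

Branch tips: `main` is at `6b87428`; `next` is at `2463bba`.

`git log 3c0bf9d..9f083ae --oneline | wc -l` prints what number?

Reachable from 9f083ae: {3b1df11, 3c0bf9d, 80cd396, 9f083ae, a04b90d, d47b9a8}.
Reachable from 3c0bf9d: {3b1df11, 3c0bf9d, a04b90d, d47b9a8}.
In 9f083ae's history but not 3c0bf9d's: {80cd396, 9f083ae} — 2 commits.

2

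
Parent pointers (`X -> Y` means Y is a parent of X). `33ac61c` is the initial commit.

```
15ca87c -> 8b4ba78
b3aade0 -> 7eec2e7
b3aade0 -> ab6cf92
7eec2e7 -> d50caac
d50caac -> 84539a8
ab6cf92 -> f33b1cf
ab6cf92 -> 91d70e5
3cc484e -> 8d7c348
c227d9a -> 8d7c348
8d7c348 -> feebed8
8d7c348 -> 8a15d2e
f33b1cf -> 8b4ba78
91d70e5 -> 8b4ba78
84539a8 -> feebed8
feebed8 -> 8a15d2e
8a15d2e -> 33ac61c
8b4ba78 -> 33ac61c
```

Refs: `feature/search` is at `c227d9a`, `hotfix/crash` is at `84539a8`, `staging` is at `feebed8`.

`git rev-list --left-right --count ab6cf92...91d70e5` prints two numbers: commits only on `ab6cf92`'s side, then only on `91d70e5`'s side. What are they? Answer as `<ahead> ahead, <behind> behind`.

2 ahead, 0 behind

Reachable from ab6cf92: {33ac61c, 8b4ba78, 91d70e5, ab6cf92, f33b1cf}.
Reachable from 91d70e5: {33ac61c, 8b4ba78, 91d70e5}.
Only in ab6cf92's history (ahead): {ab6cf92, f33b1cf} — 2.
Only in 91d70e5's history (behind): {} — 0.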